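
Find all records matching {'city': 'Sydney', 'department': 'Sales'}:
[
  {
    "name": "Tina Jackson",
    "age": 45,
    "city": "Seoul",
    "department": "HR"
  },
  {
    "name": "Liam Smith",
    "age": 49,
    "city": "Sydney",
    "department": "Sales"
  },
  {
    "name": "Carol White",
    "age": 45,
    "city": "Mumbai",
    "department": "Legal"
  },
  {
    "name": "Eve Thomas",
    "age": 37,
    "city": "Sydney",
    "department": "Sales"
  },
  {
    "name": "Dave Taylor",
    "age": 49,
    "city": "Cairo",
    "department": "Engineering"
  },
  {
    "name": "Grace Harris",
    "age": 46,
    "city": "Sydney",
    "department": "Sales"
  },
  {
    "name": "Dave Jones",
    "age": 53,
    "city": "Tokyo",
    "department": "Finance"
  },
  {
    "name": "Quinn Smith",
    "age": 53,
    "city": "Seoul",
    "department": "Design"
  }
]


Search criteria: {'city': 'Sydney', 'department': 'Sales'}

Checking 8 records:
  Tina Jackson: {city: Seoul, department: HR}
  Liam Smith: {city: Sydney, department: Sales} <-- MATCH
  Carol White: {city: Mumbai, department: Legal}
  Eve Thomas: {city: Sydney, department: Sales} <-- MATCH
  Dave Taylor: {city: Cairo, department: Engineering}
  Grace Harris: {city: Sydney, department: Sales} <-- MATCH
  Dave Jones: {city: Tokyo, department: Finance}
  Quinn Smith: {city: Seoul, department: Design}

Matches: ["Liam Smith", "Eve Thomas", "Grace Harris"]

["Liam Smith", "Eve Thomas", "Grace Harris"]


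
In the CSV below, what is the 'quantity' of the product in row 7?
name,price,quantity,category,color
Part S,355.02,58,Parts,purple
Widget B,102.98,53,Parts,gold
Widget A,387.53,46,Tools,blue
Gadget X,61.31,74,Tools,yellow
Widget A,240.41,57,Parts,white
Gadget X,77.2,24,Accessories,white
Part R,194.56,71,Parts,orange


Query: Row 7 ('Part R'), column 'quantity'
Value: 71

71


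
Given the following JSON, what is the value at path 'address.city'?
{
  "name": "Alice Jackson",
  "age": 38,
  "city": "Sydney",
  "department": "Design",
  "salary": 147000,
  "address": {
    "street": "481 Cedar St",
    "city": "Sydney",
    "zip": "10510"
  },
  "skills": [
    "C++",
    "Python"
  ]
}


Query: address.city
Path: address -> city
Value: Sydney

Sydney


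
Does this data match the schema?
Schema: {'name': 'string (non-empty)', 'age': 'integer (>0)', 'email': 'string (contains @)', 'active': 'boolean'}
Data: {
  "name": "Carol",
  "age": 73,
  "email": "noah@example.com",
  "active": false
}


Validating each field against schema:
  name: OK (non-empty string)
  age: OK (positive integer)
  email: OK (string with @)
  active: OK (boolean)

Result: VALID

VALID


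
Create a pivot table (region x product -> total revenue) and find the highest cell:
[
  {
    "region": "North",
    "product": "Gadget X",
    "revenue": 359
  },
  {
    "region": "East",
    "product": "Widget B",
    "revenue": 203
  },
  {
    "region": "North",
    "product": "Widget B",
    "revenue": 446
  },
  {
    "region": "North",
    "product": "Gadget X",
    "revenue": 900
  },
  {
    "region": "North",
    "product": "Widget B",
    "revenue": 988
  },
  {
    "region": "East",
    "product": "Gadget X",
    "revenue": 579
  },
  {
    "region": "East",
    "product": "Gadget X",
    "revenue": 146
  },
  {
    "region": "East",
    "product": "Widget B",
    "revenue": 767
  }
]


Pivot: region (rows) x product (columns) -> total revenue

     Gadget X      Widget B    
East           725           970  
North         1259          1434  

Highest: North / Widget B = $1434

North / Widget B = $1434


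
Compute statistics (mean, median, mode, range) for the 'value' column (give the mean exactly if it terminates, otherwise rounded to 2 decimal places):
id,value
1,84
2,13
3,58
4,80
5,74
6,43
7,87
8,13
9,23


Data: [84, 13, 58, 80, 74, 43, 87, 13, 23]
Count: 9
Sum: 475
Mean: 475/9 ≈ 52.78 (rounded to 2 decimal places)
Sorted: [13, 13, 23, 43, 58, 74, 80, 84, 87]
Median: 58.0
Mode: 13 (2 times)
Range: 87 - 13 = 74
Min: 13, Max: 87

mean≈52.78, median=58.0, mode=13, range=74


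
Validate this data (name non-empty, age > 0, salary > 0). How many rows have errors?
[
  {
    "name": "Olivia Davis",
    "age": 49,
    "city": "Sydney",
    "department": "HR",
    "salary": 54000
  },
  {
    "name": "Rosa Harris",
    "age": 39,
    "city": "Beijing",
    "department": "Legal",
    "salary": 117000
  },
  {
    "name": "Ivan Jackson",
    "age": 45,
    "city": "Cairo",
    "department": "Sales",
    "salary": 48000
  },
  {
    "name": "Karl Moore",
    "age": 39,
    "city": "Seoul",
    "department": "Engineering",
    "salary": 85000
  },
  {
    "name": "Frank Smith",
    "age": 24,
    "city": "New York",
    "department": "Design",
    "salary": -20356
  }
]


Validating 5 records:
Rules: name non-empty, age > 0, salary > 0

  Row 1 (Olivia Davis): OK
  Row 2 (Rosa Harris): OK
  Row 3 (Ivan Jackson): OK
  Row 4 (Karl Moore): OK
  Row 5 (Frank Smith): negative salary: -20356

Total errors: 1

1 errors


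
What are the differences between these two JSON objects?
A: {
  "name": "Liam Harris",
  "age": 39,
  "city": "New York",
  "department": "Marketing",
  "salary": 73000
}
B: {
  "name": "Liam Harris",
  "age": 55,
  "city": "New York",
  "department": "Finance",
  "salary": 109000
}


Comparing each field (in key order):
  name: same
  age: DIFFERENT
  city: same
  department: DIFFERENT
  salary: DIFFERENT
Differences:
  age: 39 -> 55
  department: Marketing -> Finance
  salary: 73000 -> 109000

3 field(s) changed

3 changes: age, department, salary


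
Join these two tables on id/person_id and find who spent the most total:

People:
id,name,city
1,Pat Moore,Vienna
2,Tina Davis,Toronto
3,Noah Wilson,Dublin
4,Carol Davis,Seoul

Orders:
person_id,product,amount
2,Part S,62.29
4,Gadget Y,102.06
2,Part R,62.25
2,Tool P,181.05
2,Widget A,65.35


Join on: people.id = orders.person_id

Joined rows:
  Tina Davis (Toronto) bought Part S for $62.29
  Carol Davis (Seoul) bought Gadget Y for $102.06
  Tina Davis (Toronto) bought Part R for $62.25
  Tina Davis (Toronto) bought Tool P for $181.05
  Tina Davis (Toronto) bought Widget A for $65.35

Total per person:
  Tina Davis: $370.94
  Carol Davis: $102.06

Top spender: Tina Davis ($370.94)

Tina Davis ($370.94)


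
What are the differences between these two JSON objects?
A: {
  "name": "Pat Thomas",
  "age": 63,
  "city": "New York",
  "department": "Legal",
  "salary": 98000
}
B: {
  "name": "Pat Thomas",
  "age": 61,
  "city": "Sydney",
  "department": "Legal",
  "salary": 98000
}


Comparing each field (in key order):
  name: same
  age: DIFFERENT
  city: DIFFERENT
  department: same
  salary: same
Differences:
  age: 63 -> 61
  city: New York -> Sydney

2 field(s) changed

2 changes: age, city


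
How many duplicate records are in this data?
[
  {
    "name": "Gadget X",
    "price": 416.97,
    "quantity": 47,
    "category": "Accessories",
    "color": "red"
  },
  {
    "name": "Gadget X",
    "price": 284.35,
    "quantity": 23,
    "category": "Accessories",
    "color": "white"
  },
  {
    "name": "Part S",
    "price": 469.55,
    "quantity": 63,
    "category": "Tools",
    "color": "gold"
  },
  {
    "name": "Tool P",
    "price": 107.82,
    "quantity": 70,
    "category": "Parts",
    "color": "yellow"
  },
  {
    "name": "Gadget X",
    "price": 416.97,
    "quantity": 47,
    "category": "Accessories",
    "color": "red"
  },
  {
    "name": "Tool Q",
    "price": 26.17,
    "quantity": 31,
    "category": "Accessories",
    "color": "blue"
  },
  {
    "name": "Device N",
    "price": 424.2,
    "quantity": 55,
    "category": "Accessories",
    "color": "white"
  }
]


Checking 7 records for duplicates:

  Row 1: Gadget X ($416.97, qty 47)
  Row 2: Gadget X ($284.35, qty 23)
  Row 3: Part S ($469.55, qty 63)
  Row 4: Tool P ($107.82, qty 70)
  Row 5: Gadget X ($416.97, qty 47) <-- DUPLICATE
  Row 6: Tool Q ($26.17, qty 31)
  Row 7: Device N ($424.2, qty 55)

Duplicates found: 1
Unique records: 6

1 duplicates, 6 unique


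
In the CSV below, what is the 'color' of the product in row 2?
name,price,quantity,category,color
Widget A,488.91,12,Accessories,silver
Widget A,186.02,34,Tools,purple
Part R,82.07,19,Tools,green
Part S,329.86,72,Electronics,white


Query: Row 2 ('Widget A'), column 'color'
Value: purple

purple


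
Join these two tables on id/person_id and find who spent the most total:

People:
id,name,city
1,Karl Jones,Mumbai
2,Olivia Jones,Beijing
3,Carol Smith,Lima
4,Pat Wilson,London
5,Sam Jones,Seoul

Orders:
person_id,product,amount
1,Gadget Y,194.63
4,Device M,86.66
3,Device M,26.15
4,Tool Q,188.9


Join on: people.id = orders.person_id

Joined rows:
  Karl Jones (Mumbai) bought Gadget Y for $194.63
  Pat Wilson (London) bought Device M for $86.66
  Carol Smith (Lima) bought Device M for $26.15
  Pat Wilson (London) bought Tool Q for $188.9

Total per person:
  Pat Wilson: $275.56
  Karl Jones: $194.63
  Carol Smith: $26.15

Top spender: Pat Wilson ($275.56)

Pat Wilson ($275.56)


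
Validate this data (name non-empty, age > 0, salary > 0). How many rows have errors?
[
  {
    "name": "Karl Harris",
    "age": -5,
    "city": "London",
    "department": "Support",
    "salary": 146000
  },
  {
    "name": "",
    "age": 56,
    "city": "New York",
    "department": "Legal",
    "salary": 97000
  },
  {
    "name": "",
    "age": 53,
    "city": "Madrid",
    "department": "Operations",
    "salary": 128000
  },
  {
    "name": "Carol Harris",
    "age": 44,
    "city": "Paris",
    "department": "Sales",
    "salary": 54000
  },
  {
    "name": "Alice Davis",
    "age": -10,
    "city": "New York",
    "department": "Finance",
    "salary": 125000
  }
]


Validating 5 records:
Rules: name non-empty, age > 0, salary > 0

  Row 1 (Karl Harris): negative age: -5
  Row 2 (???): empty name
  Row 3 (???): empty name
  Row 4 (Carol Harris): OK
  Row 5 (Alice Davis): negative age: -10

Total errors: 4

4 errors


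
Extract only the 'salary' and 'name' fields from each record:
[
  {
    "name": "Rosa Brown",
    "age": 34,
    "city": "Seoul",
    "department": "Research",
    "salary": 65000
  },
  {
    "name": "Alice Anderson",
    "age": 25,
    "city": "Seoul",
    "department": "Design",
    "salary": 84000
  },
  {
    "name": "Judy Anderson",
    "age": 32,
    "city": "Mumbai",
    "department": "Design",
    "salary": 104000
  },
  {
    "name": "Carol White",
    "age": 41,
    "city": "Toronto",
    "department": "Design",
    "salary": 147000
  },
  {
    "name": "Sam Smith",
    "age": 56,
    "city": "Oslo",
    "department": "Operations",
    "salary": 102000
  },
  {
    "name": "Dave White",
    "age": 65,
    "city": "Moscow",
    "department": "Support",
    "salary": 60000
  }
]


Original: 6 records with fields: name, age, city, department, salary
Keep: ['salary', 'name']
Drop: ['age', 'city', 'department']
Result: 6 records, 2 fields each

[
  {
    "salary": 65000,
    "name": "Rosa Brown"
  },
  {
    "salary": 84000,
    "name": "Alice Anderson"
  },
  {
    "salary": 104000,
    "name": "Judy Anderson"
  },
  {
    "salary": 147000,
    "name": "Carol White"
  },
  {
    "salary": 102000,
    "name": "Sam Smith"
  },
  {
    "salary": 60000,
    "name": "Dave White"
  }
]


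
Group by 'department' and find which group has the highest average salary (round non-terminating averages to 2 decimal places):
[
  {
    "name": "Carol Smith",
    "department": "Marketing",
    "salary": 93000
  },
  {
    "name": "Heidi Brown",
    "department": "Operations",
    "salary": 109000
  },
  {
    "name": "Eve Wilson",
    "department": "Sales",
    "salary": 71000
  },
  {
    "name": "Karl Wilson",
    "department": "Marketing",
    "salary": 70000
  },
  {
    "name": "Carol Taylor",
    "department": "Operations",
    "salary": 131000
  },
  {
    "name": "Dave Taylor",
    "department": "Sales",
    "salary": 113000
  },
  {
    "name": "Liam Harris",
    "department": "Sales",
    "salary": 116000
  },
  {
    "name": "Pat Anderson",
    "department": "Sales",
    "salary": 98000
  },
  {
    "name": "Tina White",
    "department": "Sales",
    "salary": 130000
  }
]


Group by: department

Groups:
  Marketing: 2 people, avg salary = 163000/2 = $81500
  Operations: 2 people, avg salary = 240000/2 = $120000
  Sales: 5 people, avg salary = 528000/5 = $105600

Highest average salary: Operations ($120000)

Operations ($120000)


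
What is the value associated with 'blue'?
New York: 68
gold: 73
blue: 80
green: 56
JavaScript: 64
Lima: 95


Looking up key 'blue'
Value: 80

80


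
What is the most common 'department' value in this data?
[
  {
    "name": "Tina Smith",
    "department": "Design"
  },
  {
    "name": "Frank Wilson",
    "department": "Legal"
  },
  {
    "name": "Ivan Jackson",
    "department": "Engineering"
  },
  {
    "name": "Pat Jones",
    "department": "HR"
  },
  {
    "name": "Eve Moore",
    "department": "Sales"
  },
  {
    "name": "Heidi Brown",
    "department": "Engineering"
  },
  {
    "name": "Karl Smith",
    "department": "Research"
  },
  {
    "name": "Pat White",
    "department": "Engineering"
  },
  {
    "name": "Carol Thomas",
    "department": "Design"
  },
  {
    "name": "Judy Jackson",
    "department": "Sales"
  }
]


Counting 'department' values across 10 records:

  Engineering: 3 ###
  Design: 2 ##
  Sales: 2 ##
  Legal: 1 #
  HR: 1 #
  Research: 1 #

Most common: Engineering (3 times)

Engineering (3 times)


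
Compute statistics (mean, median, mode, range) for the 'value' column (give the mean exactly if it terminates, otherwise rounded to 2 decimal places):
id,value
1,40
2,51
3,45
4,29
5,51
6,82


Data: [40, 51, 45, 29, 51, 82]
Count: 6
Sum: 298
Mean: 298/6 ≈ 49.67 (rounded to 2 decimal places)
Sorted: [29, 40, 45, 51, 51, 82]
Median: 48.0
Mode: 51 (2 times)
Range: 82 - 29 = 53
Min: 29, Max: 82

mean≈49.67, median=48.0, mode=51, range=53


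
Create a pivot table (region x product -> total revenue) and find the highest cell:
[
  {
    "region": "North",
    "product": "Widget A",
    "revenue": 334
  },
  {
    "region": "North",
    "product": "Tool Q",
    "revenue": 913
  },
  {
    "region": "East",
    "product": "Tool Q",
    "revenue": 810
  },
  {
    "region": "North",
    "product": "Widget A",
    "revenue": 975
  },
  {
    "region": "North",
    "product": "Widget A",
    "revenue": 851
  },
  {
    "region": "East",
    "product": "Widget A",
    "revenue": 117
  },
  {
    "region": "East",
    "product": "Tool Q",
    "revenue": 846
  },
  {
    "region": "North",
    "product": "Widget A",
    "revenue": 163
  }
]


Pivot: region (rows) x product (columns) -> total revenue

     Tool Q        Widget A    
East          1656           117  
North          913          2323  

Highest: North / Widget A = $2323

North / Widget A = $2323


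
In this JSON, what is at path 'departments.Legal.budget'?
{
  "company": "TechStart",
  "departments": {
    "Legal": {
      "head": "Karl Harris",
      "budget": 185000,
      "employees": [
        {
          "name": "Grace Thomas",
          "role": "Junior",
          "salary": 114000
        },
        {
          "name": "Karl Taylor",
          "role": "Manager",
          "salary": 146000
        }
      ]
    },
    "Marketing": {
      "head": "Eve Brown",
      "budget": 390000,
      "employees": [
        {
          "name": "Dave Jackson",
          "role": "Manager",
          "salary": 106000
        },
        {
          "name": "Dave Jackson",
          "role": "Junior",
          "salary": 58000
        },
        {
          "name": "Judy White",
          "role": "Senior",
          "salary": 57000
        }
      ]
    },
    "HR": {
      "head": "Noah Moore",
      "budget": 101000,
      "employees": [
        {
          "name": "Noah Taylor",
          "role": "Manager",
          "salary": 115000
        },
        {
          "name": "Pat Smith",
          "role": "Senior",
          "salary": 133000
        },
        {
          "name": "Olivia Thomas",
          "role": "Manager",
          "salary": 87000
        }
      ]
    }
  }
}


Path: departments.Legal.budget

Navigate:
  -> departments
  -> Legal
  -> budget = 185000

185000


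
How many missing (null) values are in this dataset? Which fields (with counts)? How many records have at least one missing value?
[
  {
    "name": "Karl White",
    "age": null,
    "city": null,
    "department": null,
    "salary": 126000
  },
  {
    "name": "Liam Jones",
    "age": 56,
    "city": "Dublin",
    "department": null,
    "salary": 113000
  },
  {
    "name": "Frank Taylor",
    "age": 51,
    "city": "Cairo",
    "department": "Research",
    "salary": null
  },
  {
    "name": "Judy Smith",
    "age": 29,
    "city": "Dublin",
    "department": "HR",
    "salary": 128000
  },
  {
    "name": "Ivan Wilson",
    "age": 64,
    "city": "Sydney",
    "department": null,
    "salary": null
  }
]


Checking for missing (null) values in 5 records:

  Karl White: age, city, department
  Liam Jones: department
  Frank Taylor: salary
  Judy Smith: complete
  Ivan Wilson: department, salary

Per field:
  name: 0 missing
  age: 1 missing
  city: 1 missing
  department: 3 missing
  salary: 2 missing

Total missing values: 7
Records with any missing: 4

7 missing values (age: 1, city: 1, department: 3, salary: 2); 4 incomplete records


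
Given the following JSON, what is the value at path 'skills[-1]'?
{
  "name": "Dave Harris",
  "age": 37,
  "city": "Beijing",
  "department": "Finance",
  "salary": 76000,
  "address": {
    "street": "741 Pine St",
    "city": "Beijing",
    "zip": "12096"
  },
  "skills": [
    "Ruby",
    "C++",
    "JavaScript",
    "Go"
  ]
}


Query: skills[-1]
Path: skills -> last element
Value: Go

Go


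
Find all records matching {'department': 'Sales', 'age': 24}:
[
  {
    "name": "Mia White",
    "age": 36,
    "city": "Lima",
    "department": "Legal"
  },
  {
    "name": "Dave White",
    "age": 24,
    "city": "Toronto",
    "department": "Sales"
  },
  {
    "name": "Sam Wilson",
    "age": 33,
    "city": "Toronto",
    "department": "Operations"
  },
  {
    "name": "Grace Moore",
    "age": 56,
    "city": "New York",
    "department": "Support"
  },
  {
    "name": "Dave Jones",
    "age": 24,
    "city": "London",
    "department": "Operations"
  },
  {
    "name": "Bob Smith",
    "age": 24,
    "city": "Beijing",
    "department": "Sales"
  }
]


Search criteria: {'department': 'Sales', 'age': 24}

Checking 6 records:
  Mia White: {department: Legal, age: 36}
  Dave White: {department: Sales, age: 24} <-- MATCH
  Sam Wilson: {department: Operations, age: 33}
  Grace Moore: {department: Support, age: 56}
  Dave Jones: {department: Operations, age: 24}
  Bob Smith: {department: Sales, age: 24} <-- MATCH

Matches: ["Dave White", "Bob Smith"]

["Dave White", "Bob Smith"]


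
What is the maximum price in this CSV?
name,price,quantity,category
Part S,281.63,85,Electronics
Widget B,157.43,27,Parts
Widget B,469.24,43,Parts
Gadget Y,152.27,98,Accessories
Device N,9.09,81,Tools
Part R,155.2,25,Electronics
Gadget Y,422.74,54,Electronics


Computing maximum price:
Values: [281.63, 157.43, 469.24, 152.27, 9.09, 155.2, 422.74]
Max = 469.24

469.24


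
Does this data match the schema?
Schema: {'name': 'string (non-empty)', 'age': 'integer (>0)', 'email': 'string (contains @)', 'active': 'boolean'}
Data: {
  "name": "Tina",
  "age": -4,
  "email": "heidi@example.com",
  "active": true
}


Validating each field against schema:
  name: OK (non-empty string)
  age: FAIL (-4 is not > 0)
  email: OK (string with @)
  active: OK (boolean)

Result: INVALID (1 error: age)

INVALID (1 error: age)


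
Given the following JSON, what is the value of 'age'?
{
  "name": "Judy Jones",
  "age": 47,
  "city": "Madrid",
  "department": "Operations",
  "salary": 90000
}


Looking up field 'age'
Value: 47

47


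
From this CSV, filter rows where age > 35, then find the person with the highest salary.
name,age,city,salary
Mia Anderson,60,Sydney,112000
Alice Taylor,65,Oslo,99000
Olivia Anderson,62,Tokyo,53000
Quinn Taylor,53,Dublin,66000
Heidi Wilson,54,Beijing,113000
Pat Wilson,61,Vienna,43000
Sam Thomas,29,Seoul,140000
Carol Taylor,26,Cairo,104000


Filter: age > 35
Sort by: salary (descending)

Filtered records (6):
  Heidi Wilson, age 54, salary $113000
  Mia Anderson, age 60, salary $112000
  Alice Taylor, age 65, salary $99000
  Quinn Taylor, age 53, salary $66000
  Olivia Anderson, age 62, salary $53000
  Pat Wilson, age 61, salary $43000

Highest salary: Heidi Wilson ($113000)

Heidi Wilson


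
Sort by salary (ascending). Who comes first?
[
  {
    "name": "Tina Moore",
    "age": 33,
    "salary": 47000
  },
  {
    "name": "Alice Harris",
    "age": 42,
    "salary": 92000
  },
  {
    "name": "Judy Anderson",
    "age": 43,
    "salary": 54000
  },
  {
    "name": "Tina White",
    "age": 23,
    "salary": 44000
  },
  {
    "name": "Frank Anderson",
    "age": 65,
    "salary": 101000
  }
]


Sort by: salary (ascending)

Sorted order:
  1. Tina White (salary = 44000)
  2. Tina Moore (salary = 47000)
  3. Judy Anderson (salary = 54000)
  4. Alice Harris (salary = 92000)
  5. Frank Anderson (salary = 101000)

First: Tina White

Tina White


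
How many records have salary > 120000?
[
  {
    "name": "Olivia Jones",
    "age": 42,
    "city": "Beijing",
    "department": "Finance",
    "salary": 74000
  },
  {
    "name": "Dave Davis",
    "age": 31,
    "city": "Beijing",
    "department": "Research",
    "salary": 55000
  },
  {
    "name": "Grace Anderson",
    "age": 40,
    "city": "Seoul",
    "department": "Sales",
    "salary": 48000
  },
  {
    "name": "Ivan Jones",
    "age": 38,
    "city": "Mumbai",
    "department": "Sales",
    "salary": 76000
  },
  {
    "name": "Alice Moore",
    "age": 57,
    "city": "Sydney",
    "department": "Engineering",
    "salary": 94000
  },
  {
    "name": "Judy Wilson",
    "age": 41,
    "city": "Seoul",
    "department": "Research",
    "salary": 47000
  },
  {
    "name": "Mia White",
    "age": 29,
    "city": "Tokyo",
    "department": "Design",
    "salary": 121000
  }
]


Data: 7 records
Condition: salary > 120000

Checking each record:
  Olivia Jones: 74000
  Dave Davis: 55000
  Grace Anderson: 48000
  Ivan Jones: 76000
  Alice Moore: 94000
  Judy Wilson: 47000
  Mia White: 121000 MATCH

Count: 1

1


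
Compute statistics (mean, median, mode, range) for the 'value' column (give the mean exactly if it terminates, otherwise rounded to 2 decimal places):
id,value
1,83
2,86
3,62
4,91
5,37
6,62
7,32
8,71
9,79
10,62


Data: [83, 86, 62, 91, 37, 62, 32, 71, 79, 62]
Count: 10
Sum: 665
Mean: 665/10 = 66.5
Sorted: [32, 37, 62, 62, 62, 71, 79, 83, 86, 91]
Median: 66.5
Mode: 62 (3 times)
Range: 91 - 32 = 59
Min: 32, Max: 91

mean=66.5, median=66.5, mode=62, range=59


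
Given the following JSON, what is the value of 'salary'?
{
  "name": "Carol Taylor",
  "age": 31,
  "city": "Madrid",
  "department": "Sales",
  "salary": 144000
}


Looking up field 'salary'
Value: 144000

144000


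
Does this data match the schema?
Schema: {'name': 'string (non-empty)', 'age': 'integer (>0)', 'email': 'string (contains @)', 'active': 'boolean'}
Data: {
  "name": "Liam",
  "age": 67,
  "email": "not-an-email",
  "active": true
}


Validating each field against schema:
  name: OK (non-empty string)
  age: OK (positive integer)
  email: FAIL ("not-an-email" does not contain @)
  active: OK (boolean)

Result: INVALID (1 error: email)

INVALID (1 error: email)


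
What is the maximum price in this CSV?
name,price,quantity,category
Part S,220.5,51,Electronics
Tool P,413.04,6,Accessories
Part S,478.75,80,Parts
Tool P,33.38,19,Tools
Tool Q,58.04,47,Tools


Computing maximum price:
Values: [220.5, 413.04, 478.75, 33.38, 58.04]
Max = 478.75

478.75


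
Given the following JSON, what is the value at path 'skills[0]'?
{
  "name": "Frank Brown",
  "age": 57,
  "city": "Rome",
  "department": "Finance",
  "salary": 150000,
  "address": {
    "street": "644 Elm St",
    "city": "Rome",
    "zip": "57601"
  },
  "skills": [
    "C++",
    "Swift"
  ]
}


Query: skills[0]
Path: skills -> first element
Value: C++

C++


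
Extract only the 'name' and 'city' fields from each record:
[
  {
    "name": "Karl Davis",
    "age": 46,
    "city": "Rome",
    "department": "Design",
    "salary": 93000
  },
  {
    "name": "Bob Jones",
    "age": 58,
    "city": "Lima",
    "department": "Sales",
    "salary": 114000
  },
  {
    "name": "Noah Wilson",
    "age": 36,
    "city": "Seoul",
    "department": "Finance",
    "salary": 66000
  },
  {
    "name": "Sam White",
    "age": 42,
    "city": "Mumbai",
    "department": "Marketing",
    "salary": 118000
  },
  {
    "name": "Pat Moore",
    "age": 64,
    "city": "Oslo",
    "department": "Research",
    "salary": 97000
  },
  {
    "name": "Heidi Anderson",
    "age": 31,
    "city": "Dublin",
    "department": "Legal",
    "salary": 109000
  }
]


Original: 6 records with fields: name, age, city, department, salary
Keep: ['name', 'city']
Drop: ['age', 'department', 'salary']
Result: 6 records, 2 fields each

[
  {
    "name": "Karl Davis",
    "city": "Rome"
  },
  {
    "name": "Bob Jones",
    "city": "Lima"
  },
  {
    "name": "Noah Wilson",
    "city": "Seoul"
  },
  {
    "name": "Sam White",
    "city": "Mumbai"
  },
  {
    "name": "Pat Moore",
    "city": "Oslo"
  },
  {
    "name": "Heidi Anderson",
    "city": "Dublin"
  }
]


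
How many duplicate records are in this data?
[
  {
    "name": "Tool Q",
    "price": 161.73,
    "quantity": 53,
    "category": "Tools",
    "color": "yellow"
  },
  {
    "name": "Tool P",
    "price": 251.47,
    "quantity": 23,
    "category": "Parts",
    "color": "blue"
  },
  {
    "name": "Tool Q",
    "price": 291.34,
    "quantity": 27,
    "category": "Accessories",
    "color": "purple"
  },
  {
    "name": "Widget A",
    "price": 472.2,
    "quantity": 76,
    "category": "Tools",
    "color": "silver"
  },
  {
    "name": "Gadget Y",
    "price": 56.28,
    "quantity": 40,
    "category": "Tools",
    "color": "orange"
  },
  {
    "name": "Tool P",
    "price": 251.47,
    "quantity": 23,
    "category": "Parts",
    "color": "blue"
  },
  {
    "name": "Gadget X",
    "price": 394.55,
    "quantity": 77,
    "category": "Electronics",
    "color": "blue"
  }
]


Checking 7 records for duplicates:

  Row 1: Tool Q ($161.73, qty 53)
  Row 2: Tool P ($251.47, qty 23)
  Row 3: Tool Q ($291.34, qty 27)
  Row 4: Widget A ($472.2, qty 76)
  Row 5: Gadget Y ($56.28, qty 40)
  Row 6: Tool P ($251.47, qty 23) <-- DUPLICATE
  Row 7: Gadget X ($394.55, qty 77)

Duplicates found: 1
Unique records: 6

1 duplicates, 6 unique


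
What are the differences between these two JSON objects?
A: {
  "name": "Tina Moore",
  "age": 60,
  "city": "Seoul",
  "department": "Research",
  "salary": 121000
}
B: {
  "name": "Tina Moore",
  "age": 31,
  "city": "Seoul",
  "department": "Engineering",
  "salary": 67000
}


Comparing each field (in key order):
  name: same
  age: DIFFERENT
  city: same
  department: DIFFERENT
  salary: DIFFERENT
Differences:
  age: 60 -> 31
  department: Research -> Engineering
  salary: 121000 -> 67000

3 field(s) changed

3 changes: age, department, salary


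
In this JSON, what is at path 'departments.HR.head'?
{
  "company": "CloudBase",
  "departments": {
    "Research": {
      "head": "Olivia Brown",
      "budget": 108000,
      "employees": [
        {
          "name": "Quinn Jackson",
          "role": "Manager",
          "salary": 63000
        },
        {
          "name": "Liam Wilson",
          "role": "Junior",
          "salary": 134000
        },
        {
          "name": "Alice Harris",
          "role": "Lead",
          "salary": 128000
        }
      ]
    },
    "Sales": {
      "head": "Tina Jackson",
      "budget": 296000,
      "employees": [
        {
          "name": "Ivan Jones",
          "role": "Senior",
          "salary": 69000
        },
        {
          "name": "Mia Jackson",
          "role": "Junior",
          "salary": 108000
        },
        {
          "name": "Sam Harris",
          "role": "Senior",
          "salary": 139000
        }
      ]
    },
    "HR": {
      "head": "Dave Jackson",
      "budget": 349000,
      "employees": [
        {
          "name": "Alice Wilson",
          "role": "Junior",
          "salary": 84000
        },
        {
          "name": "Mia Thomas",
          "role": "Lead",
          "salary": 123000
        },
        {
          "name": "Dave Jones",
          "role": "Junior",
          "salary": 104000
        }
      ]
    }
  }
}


Path: departments.HR.head

Navigate:
  -> departments
  -> HR
  -> head = 'Dave Jackson'

Dave Jackson


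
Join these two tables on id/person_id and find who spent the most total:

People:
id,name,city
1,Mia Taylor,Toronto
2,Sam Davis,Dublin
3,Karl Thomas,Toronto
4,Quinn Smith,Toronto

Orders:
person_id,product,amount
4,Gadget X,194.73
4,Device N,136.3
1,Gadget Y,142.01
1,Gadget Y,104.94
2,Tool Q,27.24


Join on: people.id = orders.person_id

Joined rows:
  Quinn Smith (Toronto) bought Gadget X for $194.73
  Quinn Smith (Toronto) bought Device N for $136.3
  Mia Taylor (Toronto) bought Gadget Y for $142.01
  Mia Taylor (Toronto) bought Gadget Y for $104.94
  Sam Davis (Dublin) bought Tool Q for $27.24

Total per person:
  Quinn Smith: $331.03
  Mia Taylor: $246.95
  Sam Davis: $27.24

Top spender: Quinn Smith ($331.03)

Quinn Smith ($331.03)


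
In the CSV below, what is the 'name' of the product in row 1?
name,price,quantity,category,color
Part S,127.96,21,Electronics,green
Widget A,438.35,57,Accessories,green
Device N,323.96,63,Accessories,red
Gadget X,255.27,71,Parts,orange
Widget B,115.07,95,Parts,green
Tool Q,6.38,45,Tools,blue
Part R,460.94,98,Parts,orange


Query: Row 1 ('Part S'), column 'name'
Value: Part S

Part S


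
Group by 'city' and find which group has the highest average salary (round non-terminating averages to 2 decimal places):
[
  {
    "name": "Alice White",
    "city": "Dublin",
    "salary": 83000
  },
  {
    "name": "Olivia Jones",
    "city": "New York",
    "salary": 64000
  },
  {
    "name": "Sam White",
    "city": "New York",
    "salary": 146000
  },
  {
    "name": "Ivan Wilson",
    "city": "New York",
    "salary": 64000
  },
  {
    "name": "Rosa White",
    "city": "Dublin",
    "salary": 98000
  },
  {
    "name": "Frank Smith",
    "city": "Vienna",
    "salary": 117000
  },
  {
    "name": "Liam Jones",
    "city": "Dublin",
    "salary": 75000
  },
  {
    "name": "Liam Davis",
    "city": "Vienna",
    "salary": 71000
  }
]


Group by: city

Groups:
  Dublin: 3 people, avg salary = 256000/3 ≈ $85333.33
  New York: 3 people, avg salary = 274000/3 ≈ $91333.33
  Vienna: 2 people, avg salary = 188000/2 = $94000

Highest average salary: Vienna ($94000)

Vienna ($94000)


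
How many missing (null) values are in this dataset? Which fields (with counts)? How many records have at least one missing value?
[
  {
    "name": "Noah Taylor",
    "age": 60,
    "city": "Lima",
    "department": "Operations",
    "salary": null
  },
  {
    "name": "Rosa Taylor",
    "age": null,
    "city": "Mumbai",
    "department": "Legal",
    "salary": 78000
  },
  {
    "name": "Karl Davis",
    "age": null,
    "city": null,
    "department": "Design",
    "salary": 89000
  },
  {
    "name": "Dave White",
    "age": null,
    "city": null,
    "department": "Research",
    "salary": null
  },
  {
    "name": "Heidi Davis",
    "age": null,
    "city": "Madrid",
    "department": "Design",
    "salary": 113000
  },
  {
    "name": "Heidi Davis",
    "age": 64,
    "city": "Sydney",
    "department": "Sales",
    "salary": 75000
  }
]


Checking for missing (null) values in 6 records:

  Noah Taylor: salary
  Rosa Taylor: age
  Karl Davis: age, city
  Dave White: age, city, salary
  Heidi Davis: age
  Heidi Davis: complete

Per field:
  name: 0 missing
  age: 4 missing
  city: 2 missing
  department: 0 missing
  salary: 2 missing

Total missing values: 8
Records with any missing: 5

8 missing values (age: 4, city: 2, salary: 2); 5 incomplete records


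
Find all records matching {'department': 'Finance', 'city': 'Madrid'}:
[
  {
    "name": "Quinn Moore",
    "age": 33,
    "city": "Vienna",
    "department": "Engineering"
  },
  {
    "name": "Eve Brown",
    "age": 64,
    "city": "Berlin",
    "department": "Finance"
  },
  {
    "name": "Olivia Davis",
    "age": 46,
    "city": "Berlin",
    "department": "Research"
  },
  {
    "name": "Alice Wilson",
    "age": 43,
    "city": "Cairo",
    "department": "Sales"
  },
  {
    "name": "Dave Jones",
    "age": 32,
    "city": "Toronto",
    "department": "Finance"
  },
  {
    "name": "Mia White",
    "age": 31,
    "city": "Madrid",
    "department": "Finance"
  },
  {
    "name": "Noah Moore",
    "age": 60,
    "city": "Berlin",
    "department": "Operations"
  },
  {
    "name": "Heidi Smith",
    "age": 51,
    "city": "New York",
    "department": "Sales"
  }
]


Search criteria: {'department': 'Finance', 'city': 'Madrid'}

Checking 8 records:
  Quinn Moore: {department: Engineering, city: Vienna}
  Eve Brown: {department: Finance, city: Berlin}
  Olivia Davis: {department: Research, city: Berlin}
  Alice Wilson: {department: Sales, city: Cairo}
  Dave Jones: {department: Finance, city: Toronto}
  Mia White: {department: Finance, city: Madrid} <-- MATCH
  Noah Moore: {department: Operations, city: Berlin}
  Heidi Smith: {department: Sales, city: New York}

Matches: ["Mia White"]

["Mia White"]


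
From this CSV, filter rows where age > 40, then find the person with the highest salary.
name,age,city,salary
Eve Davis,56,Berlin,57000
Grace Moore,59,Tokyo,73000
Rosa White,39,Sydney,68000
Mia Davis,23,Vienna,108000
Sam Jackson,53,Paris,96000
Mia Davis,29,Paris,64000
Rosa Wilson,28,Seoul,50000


Filter: age > 40
Sort by: salary (descending)

Filtered records (3):
  Sam Jackson, age 53, salary $96000
  Grace Moore, age 59, salary $73000
  Eve Davis, age 56, salary $57000

Highest salary: Sam Jackson ($96000)

Sam Jackson


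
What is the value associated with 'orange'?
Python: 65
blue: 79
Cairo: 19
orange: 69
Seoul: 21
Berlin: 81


Looking up key 'orange'
Value: 69

69


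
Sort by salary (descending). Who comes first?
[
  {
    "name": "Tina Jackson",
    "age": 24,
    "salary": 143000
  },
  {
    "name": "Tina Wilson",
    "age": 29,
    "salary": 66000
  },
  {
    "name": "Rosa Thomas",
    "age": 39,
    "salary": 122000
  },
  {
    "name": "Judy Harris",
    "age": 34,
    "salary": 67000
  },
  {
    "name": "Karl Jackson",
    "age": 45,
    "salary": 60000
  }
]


Sort by: salary (descending)

Sorted order:
  1. Tina Jackson (salary = 143000)
  2. Rosa Thomas (salary = 122000)
  3. Judy Harris (salary = 67000)
  4. Tina Wilson (salary = 66000)
  5. Karl Jackson (salary = 60000)

First: Tina Jackson

Tina Jackson


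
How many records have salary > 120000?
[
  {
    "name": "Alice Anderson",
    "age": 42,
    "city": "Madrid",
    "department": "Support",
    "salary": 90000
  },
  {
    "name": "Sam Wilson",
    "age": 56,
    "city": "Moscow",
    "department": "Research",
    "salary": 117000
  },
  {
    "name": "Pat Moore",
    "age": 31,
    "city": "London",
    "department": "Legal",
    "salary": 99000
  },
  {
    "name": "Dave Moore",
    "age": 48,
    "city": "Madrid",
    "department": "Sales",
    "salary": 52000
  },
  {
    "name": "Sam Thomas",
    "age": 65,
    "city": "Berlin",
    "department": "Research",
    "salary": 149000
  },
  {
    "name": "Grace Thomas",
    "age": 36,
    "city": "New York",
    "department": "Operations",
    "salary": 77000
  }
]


Data: 6 records
Condition: salary > 120000

Checking each record:
  Alice Anderson: 90000
  Sam Wilson: 117000
  Pat Moore: 99000
  Dave Moore: 52000
  Sam Thomas: 149000 MATCH
  Grace Thomas: 77000

Count: 1

1


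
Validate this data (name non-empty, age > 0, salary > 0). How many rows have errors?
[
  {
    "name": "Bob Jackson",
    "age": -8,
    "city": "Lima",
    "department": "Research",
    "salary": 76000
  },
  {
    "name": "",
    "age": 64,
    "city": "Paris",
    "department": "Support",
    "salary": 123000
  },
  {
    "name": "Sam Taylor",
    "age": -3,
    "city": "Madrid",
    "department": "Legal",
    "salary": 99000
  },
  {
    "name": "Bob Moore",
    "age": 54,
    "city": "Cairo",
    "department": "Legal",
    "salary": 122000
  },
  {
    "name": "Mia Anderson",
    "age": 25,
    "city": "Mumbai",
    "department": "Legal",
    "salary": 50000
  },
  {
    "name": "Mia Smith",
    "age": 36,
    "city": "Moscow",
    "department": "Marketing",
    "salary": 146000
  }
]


Validating 6 records:
Rules: name non-empty, age > 0, salary > 0

  Row 1 (Bob Jackson): negative age: -8
  Row 2 (???): empty name
  Row 3 (Sam Taylor): negative age: -3
  Row 4 (Bob Moore): OK
  Row 5 (Mia Anderson): OK
  Row 6 (Mia Smith): OK

Total errors: 3

3 errors


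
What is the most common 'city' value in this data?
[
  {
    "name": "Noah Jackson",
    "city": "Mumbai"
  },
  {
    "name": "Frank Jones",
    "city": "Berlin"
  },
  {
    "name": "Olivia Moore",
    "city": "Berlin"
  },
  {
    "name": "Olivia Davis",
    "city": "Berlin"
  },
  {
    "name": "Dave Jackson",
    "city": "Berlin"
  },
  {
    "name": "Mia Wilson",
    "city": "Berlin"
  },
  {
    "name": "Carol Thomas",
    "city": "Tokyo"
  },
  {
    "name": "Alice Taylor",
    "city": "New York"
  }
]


Counting 'city' values across 8 records:

  Berlin: 5 #####
  Mumbai: 1 #
  Tokyo: 1 #
  New York: 1 #

Most common: Berlin (5 times)

Berlin (5 times)


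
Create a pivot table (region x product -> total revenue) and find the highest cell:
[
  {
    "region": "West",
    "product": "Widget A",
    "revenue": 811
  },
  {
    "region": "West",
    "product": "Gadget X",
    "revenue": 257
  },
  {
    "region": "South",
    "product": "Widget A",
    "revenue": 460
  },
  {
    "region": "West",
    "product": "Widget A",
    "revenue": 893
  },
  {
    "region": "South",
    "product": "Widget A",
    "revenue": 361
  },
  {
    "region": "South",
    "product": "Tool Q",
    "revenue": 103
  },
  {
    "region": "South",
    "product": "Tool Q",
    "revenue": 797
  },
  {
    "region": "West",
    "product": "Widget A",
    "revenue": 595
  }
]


Pivot: region (rows) x product (columns) -> total revenue

     Gadget X      Tool Q        Widget A    
South            0           900           821  
West           257             0          2299  

Highest: West / Widget A = $2299

West / Widget A = $2299


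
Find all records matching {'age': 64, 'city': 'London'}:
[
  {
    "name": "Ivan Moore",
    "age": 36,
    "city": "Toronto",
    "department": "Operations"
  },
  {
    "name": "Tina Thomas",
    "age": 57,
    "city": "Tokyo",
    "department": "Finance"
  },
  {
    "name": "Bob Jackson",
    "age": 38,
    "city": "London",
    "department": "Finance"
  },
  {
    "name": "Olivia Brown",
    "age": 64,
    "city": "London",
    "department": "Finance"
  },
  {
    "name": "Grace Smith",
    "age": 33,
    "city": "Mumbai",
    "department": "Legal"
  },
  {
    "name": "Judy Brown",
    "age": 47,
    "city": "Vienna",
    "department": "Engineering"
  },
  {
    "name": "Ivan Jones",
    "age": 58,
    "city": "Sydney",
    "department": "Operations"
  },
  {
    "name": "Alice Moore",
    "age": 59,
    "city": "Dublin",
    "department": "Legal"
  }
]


Search criteria: {'age': 64, 'city': 'London'}

Checking 8 records:
  Ivan Moore: {age: 36, city: Toronto}
  Tina Thomas: {age: 57, city: Tokyo}
  Bob Jackson: {age: 38, city: London}
  Olivia Brown: {age: 64, city: London} <-- MATCH
  Grace Smith: {age: 33, city: Mumbai}
  Judy Brown: {age: 47, city: Vienna}
  Ivan Jones: {age: 58, city: Sydney}
  Alice Moore: {age: 59, city: Dublin}

Matches: ["Olivia Brown"]

["Olivia Brown"]


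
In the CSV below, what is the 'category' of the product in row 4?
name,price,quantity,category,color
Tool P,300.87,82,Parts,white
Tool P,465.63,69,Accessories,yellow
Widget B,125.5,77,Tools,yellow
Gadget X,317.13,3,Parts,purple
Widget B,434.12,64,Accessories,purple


Query: Row 4 ('Gadget X'), column 'category'
Value: Parts

Parts
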